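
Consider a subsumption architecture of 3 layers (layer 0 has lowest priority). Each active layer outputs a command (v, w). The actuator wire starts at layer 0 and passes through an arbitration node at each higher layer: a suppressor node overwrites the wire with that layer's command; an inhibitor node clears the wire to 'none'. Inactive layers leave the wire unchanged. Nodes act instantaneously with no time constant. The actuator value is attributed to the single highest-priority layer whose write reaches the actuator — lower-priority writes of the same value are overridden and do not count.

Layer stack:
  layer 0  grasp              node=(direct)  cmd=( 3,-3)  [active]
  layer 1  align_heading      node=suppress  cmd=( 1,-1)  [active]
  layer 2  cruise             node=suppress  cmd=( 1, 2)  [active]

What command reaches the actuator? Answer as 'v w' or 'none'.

1 2

[0] grasp on; wire := (3, -3)
[1] align_heading on (suppress); wire := (1, -1)
[2] cruise on (suppress); wire := (1, 2)
output (1, 2)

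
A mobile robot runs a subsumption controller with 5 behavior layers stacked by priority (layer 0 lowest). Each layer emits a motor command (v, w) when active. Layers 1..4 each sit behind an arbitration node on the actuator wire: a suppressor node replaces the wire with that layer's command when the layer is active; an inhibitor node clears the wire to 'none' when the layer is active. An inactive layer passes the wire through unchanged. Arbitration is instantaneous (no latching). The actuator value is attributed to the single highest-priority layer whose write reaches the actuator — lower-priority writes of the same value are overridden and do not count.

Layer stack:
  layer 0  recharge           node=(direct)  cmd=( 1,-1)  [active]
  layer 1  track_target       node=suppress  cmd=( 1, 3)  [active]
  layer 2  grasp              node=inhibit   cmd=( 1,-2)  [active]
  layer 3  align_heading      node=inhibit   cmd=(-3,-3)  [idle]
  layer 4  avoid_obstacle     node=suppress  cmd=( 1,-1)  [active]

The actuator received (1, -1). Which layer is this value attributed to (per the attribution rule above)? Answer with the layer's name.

layer 0 (recharge) active — direct: (1, -1)
layer 1 (track_target) active — suppresses: (1, 3)
layer 2 (grasp) active — inhibits: none
layer 3 (align_heading) idle — unchanged: none
layer 4 (avoid_obstacle) active — suppresses: (1, -1)
→ actuator (1, -1)
last writer: layer 4 = avoid_obstacle

avoid_obstacle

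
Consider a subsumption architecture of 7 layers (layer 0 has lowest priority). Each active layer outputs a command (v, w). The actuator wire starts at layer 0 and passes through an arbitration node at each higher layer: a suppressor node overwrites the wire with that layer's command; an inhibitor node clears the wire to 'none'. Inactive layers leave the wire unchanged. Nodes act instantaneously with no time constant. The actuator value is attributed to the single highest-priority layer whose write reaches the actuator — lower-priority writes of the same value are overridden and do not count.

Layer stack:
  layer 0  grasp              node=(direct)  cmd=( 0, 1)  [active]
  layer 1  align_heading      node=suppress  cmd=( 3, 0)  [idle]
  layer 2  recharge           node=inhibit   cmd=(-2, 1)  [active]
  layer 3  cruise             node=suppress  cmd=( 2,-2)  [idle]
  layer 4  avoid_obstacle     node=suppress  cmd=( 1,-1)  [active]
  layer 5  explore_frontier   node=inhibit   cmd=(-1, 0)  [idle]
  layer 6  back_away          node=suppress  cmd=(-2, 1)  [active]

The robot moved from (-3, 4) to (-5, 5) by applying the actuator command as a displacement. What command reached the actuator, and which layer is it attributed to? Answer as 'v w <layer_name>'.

displacement = (-5, 5) − (-3, 4) = (-2, 1)
[0] grasp on; wire := (0, 1)
[1] align_heading off; pass (0, 1)
[2] recharge on (inhibit); wire := none
[3] cruise off; pass none
[4] avoid_obstacle on (suppress); wire := (1, -1)
[5] explore_frontier off; pass (1, -1)
[6] back_away on (suppress); wire := (-2, 1)
output (-2, 1) — from layer 6 (back_away)

-2 1 back_away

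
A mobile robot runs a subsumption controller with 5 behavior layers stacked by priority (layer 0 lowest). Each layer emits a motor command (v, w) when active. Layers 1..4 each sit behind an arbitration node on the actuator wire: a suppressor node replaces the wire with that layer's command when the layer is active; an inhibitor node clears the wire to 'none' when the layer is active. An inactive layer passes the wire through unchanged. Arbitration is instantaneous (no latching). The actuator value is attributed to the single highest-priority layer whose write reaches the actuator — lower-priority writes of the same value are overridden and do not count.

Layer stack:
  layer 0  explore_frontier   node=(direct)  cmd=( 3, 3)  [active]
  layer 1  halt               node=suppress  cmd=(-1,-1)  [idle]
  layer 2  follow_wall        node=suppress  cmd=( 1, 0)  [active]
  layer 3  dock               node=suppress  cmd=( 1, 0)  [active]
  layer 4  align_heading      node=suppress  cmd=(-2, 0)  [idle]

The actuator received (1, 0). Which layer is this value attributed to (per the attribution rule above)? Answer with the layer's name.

layer 0 (explore_frontier) active — direct: (3, 3)
layer 1 (halt) idle — unchanged: (3, 3)
layer 2 (follow_wall) active — suppresses: (1, 0)
layer 3 (dock) active — suppresses: (1, 0)
layer 4 (align_heading) idle — unchanged: (1, 0)
→ actuator (1, 0)
last writer: layer 3 = dock

dock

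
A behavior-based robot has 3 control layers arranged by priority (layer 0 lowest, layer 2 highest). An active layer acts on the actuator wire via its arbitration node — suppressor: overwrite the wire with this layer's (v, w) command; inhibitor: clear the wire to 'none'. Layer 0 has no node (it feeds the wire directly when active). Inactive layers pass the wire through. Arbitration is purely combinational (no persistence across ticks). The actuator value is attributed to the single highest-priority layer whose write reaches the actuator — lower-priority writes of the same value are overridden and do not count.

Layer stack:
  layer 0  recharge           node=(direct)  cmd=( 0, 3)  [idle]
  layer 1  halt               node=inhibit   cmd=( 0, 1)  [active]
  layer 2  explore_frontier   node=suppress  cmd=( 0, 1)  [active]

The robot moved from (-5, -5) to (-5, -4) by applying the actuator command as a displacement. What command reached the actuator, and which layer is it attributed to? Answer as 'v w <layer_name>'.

0 1 explore_frontier

displacement = (-5, -4) − (-5, -5) = (0, 1)
L0 recharge: idle → wire = none
L1 halt: active, inhibitor → wire = none
L2 explore_frontier: active, suppressor → wire = (0, 1)
actuator = (0, 1) — from layer 2 (explore_frontier)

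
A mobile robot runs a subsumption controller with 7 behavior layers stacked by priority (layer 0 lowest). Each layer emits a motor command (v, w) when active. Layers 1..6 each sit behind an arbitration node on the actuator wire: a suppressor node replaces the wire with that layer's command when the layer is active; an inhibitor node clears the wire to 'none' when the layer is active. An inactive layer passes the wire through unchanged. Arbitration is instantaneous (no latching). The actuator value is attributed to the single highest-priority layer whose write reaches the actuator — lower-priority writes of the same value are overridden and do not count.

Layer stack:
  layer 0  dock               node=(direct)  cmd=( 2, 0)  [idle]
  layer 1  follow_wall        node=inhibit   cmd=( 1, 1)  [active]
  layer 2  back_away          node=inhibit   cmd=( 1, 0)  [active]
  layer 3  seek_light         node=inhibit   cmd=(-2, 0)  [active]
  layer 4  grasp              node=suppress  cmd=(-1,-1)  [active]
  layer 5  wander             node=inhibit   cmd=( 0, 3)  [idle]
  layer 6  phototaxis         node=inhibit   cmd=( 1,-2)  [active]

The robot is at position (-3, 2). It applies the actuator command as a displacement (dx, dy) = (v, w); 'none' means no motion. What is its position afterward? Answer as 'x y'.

-3 2

L0 dock: idle → wire = none
L1 follow_wall: active, inhibitor → wire = none
L2 back_away: active, inhibitor → wire = none
L3 seek_light: active, inhibitor → wire = none
L4 grasp: active, suppressor → wire = (-1, -1)
L5 wander: idle → wire stays (-1, -1)
L6 phototaxis: active, inhibitor → wire = none
actuator = none
position: (-3, 2) + none = (-3, 2)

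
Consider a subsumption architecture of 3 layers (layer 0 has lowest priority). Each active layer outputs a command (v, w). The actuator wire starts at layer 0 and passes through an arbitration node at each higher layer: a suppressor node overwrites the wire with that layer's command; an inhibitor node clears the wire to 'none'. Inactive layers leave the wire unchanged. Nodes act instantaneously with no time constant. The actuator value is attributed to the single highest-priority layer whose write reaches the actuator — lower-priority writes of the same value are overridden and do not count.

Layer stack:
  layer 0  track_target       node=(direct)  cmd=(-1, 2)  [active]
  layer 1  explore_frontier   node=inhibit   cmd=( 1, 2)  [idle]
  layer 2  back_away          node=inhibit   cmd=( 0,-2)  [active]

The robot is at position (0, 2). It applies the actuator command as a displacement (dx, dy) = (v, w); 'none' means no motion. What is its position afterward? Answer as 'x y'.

0 2

layer 0 (track_target) active — direct: (-1, 2)
layer 1 (explore_frontier) idle — unchanged: (-1, 2)
layer 2 (back_away) active — inhibits: none
→ actuator none
position: (0, 2) + none = (0, 2)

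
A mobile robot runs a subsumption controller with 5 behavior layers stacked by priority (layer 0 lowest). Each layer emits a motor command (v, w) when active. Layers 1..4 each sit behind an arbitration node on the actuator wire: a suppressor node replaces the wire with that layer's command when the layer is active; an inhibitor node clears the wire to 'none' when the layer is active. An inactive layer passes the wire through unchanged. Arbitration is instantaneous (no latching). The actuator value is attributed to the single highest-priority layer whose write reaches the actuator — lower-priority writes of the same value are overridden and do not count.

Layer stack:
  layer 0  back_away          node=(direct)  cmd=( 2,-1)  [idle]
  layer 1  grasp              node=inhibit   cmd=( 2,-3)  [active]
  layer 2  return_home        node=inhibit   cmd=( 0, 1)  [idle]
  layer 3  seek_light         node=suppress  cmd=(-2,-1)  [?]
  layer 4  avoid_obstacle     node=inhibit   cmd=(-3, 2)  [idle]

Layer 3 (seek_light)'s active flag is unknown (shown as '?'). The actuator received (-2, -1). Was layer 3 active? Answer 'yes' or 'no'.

yes

If layer 3 is active=yes:
  actuator would be (-2, -1)
If layer 3 is active=no:
  actuator would be none
Observed (-2, -1), so layer 3 was active.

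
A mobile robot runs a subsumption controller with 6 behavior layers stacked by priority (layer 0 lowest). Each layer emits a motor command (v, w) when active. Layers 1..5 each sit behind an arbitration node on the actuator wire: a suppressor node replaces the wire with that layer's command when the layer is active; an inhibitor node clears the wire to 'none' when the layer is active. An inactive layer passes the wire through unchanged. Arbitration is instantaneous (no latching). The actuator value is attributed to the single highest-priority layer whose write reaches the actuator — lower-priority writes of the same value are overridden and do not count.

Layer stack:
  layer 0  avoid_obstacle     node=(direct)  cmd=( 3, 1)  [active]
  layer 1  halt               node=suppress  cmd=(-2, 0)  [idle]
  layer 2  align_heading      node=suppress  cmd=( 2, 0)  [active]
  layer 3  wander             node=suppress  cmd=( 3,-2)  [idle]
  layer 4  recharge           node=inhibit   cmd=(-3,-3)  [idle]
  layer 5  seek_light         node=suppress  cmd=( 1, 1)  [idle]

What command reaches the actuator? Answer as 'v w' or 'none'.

[0] avoid_obstacle on; wire := (3, 1)
[1] halt off; pass (3, 1)
[2] align_heading on (suppress); wire := (2, 0)
[3] wander off; pass (2, 0)
[4] recharge off; pass (2, 0)
[5] seek_light off; pass (2, 0)
output (2, 0)

2 0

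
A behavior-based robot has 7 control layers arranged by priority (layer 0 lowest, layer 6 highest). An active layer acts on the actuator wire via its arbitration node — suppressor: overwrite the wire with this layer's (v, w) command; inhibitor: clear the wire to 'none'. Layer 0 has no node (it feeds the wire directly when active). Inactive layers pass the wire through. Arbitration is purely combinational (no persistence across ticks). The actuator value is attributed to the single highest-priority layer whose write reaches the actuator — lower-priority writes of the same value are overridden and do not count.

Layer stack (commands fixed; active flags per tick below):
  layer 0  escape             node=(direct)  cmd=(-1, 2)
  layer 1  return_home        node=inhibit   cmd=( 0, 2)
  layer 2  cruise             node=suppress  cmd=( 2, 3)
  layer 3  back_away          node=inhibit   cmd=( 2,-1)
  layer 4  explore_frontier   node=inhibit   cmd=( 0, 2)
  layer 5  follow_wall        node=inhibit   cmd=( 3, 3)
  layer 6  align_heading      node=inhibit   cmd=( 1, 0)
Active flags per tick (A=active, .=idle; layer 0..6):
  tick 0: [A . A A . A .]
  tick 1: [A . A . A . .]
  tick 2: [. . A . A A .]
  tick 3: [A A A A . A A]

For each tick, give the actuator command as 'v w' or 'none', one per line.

tick 0:
  [0] escape on; wire := (-1, 2)
  [1] return_home off; pass (-1, 2)
  [2] cruise on (suppress); wire := (2, 3)
  [3] back_away on (inhibit); wire := none
  [4] explore_frontier off; pass none
  [5] follow_wall on (inhibit); wire := none
  [6] align_heading off; pass none
  output none
tick 1:
  [0] escape on; wire := (-1, 2)
  [1] return_home off; pass (-1, 2)
  [2] cruise on (suppress); wire := (2, 3)
  [3] back_away off; pass (2, 3)
  [4] explore_frontier on (inhibit); wire := none
  [5] follow_wall off; pass none
  [6] align_heading off; pass none
  output none
tick 2:
  [0] escape off; wire := none
  [1] return_home off; pass none
  [2] cruise on (suppress); wire := (2, 3)
  [3] back_away off; pass (2, 3)
  [4] explore_frontier on (inhibit); wire := none
  [5] follow_wall on (inhibit); wire := none
  [6] align_heading off; pass none
  output none
tick 3:
  [0] escape on; wire := (-1, 2)
  [1] return_home on (inhibit); wire := none
  [2] cruise on (suppress); wire := (2, 3)
  [3] back_away on (inhibit); wire := none
  [4] explore_frontier off; pass none
  [5] follow_wall on (inhibit); wire := none
  [6] align_heading on (inhibit); wire := none
  output none

none
none
none
none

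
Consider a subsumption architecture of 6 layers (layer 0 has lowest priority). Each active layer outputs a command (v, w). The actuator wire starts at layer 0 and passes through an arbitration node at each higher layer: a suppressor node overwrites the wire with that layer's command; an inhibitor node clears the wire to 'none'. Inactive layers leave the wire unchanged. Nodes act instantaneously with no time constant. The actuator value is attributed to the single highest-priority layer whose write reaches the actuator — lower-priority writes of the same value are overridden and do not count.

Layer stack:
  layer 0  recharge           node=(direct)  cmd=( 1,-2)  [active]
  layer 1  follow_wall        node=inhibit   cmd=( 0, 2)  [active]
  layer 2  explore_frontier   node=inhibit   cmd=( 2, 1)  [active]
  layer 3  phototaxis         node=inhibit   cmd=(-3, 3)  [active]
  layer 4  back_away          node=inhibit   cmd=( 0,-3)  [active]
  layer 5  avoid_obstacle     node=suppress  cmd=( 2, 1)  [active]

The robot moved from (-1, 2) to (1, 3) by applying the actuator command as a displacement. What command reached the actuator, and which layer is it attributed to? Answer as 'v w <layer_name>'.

displacement = (1, 3) − (-1, 2) = (2, 1)
layer 0 (recharge) active — direct: (1, -2)
layer 1 (follow_wall) active — inhibits: none
layer 2 (explore_frontier) active — inhibits: none
layer 3 (phototaxis) active — inhibits: none
layer 4 (back_away) active — inhibits: none
layer 5 (avoid_obstacle) active — suppresses: (2, 1)
→ actuator (2, 1) — from layer 5 (avoid_obstacle)

2 1 avoid_obstacle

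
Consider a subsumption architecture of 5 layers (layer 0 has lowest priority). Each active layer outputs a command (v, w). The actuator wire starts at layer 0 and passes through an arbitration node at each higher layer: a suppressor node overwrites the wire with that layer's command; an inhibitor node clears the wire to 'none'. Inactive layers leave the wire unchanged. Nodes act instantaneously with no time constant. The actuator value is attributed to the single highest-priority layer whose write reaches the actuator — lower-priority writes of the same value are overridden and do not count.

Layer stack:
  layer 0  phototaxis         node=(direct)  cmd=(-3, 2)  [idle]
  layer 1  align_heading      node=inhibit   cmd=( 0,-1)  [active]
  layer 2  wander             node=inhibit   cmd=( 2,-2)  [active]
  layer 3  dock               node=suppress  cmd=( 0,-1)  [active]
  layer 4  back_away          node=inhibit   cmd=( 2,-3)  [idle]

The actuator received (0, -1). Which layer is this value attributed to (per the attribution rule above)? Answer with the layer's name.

dock

L0 phototaxis: idle → wire = none
L1 align_heading: active, inhibitor → wire = none
L2 wander: active, inhibitor → wire = none
L3 dock: active, suppressor → wire = (0, -1)
L4 back_away: idle → wire stays (0, -1)
actuator = (0, -1)
last writer: layer 3 = dock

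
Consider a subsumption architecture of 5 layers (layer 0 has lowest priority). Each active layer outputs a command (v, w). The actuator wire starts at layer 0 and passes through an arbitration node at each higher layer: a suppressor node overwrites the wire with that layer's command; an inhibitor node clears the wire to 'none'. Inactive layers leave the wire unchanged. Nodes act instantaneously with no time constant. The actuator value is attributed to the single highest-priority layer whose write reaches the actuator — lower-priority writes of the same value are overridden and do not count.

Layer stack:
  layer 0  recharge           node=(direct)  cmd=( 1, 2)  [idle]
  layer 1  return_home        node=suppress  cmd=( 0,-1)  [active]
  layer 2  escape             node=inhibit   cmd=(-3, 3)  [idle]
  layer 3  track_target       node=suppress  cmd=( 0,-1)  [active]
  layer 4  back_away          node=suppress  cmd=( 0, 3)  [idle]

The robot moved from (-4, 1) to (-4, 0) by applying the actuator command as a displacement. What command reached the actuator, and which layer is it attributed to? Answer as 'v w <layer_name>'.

displacement = (-4, 0) − (-4, 1) = (0, -1)
[0] recharge off; wire := none
[1] return_home on (suppress); wire := (0, -1)
[2] escape off; pass (0, -1)
[3] track_target on (suppress); wire := (0, -1)
[4] back_away off; pass (0, -1)
output (0, -1) — from layer 3 (track_target)

0 -1 track_target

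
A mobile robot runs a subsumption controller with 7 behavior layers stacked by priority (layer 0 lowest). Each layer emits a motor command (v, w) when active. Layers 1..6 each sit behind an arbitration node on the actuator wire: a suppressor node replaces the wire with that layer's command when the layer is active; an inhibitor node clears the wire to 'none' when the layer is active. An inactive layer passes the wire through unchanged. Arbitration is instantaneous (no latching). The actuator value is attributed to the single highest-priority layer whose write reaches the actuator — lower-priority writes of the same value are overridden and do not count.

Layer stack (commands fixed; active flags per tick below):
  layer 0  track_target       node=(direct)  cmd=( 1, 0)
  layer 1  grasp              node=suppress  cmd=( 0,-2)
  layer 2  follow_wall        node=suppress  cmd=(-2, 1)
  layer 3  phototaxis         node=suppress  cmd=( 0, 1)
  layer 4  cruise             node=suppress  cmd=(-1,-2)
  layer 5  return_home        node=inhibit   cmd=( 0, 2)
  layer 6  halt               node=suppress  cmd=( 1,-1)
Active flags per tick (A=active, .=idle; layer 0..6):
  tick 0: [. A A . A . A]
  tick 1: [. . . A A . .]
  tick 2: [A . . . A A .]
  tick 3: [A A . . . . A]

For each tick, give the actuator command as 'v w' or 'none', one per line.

tick 0:
  L0 track_target: idle → wire = none
  L1 grasp: active, suppressor → wire = (0, -2)
  L2 follow_wall: active, suppressor → wire = (-2, 1)
  L3 phototaxis: idle → wire stays (-2, 1)
  L4 cruise: active, suppressor → wire = (-1, -2)
  L5 return_home: idle → wire stays (-1, -2)
  L6 halt: active, suppressor → wire = (1, -1)
  actuator = (1, -1)
tick 1:
  L0 track_target: idle → wire = none
  L1 grasp: idle → wire stays none
  L2 follow_wall: idle → wire stays none
  L3 phototaxis: active, suppressor → wire = (0, 1)
  L4 cruise: active, suppressor → wire = (-1, -2)
  L5 return_home: idle → wire stays (-1, -2)
  L6 halt: idle → wire stays (-1, -2)
  actuator = (-1, -2)
tick 2:
  L0 track_target: active, feeds wire = (1, 0)
  L1 grasp: idle → wire stays (1, 0)
  L2 follow_wall: idle → wire stays (1, 0)
  L3 phototaxis: idle → wire stays (1, 0)
  L4 cruise: active, suppressor → wire = (-1, -2)
  L5 return_home: active, inhibitor → wire = none
  L6 halt: idle → wire stays none
  actuator = none
tick 3:
  L0 track_target: active, feeds wire = (1, 0)
  L1 grasp: active, suppressor → wire = (0, -2)
  L2 follow_wall: idle → wire stays (0, -2)
  L3 phototaxis: idle → wire stays (0, -2)
  L4 cruise: idle → wire stays (0, -2)
  L5 return_home: idle → wire stays (0, -2)
  L6 halt: active, suppressor → wire = (1, -1)
  actuator = (1, -1)

1 -1
-1 -2
none
1 -1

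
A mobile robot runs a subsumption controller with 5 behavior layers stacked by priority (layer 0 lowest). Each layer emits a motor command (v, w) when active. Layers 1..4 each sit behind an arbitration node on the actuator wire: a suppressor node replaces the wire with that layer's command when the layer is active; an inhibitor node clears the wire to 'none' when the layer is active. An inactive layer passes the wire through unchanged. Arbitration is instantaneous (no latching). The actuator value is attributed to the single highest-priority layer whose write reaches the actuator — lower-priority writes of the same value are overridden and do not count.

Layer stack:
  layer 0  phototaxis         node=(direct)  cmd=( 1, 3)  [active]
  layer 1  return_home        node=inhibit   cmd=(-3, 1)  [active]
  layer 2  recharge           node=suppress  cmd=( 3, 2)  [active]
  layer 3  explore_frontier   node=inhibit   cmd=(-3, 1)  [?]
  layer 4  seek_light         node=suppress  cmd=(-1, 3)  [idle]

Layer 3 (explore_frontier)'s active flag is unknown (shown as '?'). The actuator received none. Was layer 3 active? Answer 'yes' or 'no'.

yes

If layer 3 is active=yes:
  actuator would be none
If layer 3 is active=no:
  actuator would be (3, 2)
Observed none, so layer 3 was active.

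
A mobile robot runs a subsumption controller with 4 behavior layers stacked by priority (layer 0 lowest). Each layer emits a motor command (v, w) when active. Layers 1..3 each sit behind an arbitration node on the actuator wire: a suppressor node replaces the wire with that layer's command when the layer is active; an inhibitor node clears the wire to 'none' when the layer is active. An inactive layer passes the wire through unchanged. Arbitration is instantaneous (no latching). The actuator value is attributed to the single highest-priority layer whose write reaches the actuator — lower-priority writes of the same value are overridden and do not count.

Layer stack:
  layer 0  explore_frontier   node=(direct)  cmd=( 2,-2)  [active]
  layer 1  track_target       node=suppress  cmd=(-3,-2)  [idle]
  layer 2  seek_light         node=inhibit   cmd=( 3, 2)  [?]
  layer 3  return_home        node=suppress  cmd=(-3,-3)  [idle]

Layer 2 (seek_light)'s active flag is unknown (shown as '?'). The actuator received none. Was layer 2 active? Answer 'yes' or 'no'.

If layer 2 is active=yes:
  actuator would be none
If layer 2 is active=no:
  actuator would be (2, -2)
Observed none, so layer 2 was active.

yes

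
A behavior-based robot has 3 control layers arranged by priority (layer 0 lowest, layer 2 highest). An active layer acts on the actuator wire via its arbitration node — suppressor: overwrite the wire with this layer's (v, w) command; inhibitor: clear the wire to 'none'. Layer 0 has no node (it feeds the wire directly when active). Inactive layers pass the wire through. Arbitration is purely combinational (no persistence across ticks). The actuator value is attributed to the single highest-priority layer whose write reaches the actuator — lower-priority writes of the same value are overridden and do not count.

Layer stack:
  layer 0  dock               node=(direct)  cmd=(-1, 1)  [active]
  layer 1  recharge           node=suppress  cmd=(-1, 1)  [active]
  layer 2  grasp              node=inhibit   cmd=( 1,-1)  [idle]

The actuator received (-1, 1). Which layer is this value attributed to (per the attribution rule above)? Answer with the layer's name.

[0] dock on; wire := (-1, 1)
[1] recharge on (suppress); wire := (-1, 1)
[2] grasp off; pass (-1, 1)
output (-1, 1)
last writer: layer 1 = recharge

recharge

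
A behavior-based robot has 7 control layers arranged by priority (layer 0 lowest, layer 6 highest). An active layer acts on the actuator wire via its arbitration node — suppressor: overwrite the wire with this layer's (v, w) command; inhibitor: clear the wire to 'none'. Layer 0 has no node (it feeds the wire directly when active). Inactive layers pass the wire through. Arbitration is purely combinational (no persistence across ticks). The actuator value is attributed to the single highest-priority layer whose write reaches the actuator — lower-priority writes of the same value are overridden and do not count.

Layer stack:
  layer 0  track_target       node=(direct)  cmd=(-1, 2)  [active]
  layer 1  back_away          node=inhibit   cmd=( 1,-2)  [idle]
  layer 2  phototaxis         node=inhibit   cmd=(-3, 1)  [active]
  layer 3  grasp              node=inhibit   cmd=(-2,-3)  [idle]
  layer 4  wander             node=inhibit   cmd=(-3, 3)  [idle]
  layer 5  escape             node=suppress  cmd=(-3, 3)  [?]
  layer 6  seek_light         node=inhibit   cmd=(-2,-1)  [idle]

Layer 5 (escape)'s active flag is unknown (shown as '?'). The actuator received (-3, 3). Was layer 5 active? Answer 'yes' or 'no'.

yes

If layer 5 is active=yes:
  actuator would be (-3, 3)
If layer 5 is active=no:
  actuator would be none
Observed (-3, 3), so layer 5 was active.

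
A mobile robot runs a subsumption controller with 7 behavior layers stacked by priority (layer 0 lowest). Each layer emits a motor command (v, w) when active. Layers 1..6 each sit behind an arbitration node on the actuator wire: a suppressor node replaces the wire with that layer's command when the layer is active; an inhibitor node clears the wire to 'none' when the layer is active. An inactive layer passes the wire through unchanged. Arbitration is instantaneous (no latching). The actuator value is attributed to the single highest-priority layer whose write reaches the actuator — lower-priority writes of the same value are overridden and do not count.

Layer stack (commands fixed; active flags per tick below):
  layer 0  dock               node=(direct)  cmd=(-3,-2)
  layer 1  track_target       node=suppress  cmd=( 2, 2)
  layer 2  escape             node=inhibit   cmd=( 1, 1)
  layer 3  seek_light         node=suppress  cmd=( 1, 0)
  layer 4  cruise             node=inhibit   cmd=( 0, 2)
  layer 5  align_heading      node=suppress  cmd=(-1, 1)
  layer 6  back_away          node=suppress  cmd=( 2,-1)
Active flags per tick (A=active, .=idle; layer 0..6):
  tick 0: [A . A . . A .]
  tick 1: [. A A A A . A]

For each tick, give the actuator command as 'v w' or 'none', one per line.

tick 0:
  L0 dock: active, feeds wire = (-3, -2)
  L1 track_target: idle → wire stays (-3, -2)
  L2 escape: active, inhibitor → wire = none
  L3 seek_light: idle → wire stays none
  L4 cruise: idle → wire stays none
  L5 align_heading: active, suppressor → wire = (-1, 1)
  L6 back_away: idle → wire stays (-1, 1)
  actuator = (-1, 1)
tick 1:
  L0 dock: idle → wire = none
  L1 track_target: active, suppressor → wire = (2, 2)
  L2 escape: active, inhibitor → wire = none
  L3 seek_light: active, suppressor → wire = (1, 0)
  L4 cruise: active, inhibitor → wire = none
  L5 align_heading: idle → wire stays none
  L6 back_away: active, suppressor → wire = (2, -1)
  actuator = (2, -1)

-1 1
2 -1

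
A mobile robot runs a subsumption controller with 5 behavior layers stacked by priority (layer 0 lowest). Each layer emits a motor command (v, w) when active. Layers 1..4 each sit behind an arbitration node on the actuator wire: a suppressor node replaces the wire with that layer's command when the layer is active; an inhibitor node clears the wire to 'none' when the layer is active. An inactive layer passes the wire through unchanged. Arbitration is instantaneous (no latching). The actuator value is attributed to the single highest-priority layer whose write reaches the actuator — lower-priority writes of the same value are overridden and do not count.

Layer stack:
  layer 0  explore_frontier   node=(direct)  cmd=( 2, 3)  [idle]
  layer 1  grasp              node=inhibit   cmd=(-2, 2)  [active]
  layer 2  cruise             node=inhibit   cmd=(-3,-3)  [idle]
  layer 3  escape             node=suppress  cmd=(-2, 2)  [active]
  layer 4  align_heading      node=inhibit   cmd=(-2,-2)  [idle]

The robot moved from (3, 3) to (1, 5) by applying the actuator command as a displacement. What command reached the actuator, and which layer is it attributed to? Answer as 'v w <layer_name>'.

-2 2 escape

displacement = (1, 5) − (3, 3) = (-2, 2)
[0] explore_frontier off; wire := none
[1] grasp on (inhibit); wire := none
[2] cruise off; pass none
[3] escape on (suppress); wire := (-2, 2)
[4] align_heading off; pass (-2, 2)
output (-2, 2) — from layer 3 (escape)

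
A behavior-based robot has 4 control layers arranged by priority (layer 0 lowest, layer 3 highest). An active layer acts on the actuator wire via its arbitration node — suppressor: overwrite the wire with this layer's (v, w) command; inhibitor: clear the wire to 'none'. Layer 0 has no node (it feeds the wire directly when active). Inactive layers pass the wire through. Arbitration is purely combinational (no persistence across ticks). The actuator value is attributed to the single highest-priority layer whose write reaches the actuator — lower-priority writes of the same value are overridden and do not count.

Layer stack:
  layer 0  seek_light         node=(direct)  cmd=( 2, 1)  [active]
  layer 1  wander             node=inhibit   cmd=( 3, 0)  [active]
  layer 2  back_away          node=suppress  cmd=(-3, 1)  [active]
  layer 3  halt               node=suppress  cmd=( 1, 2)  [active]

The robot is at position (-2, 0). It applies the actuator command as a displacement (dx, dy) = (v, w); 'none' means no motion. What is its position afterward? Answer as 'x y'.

layer 0 (seek_light) active — direct: (2, 1)
layer 1 (wander) active — inhibits: none
layer 2 (back_away) active — suppresses: (-3, 1)
layer 3 (halt) active — suppresses: (1, 2)
→ actuator (1, 2)
position: (-2, 0) + (1, 2) = (-1, 2)

-1 2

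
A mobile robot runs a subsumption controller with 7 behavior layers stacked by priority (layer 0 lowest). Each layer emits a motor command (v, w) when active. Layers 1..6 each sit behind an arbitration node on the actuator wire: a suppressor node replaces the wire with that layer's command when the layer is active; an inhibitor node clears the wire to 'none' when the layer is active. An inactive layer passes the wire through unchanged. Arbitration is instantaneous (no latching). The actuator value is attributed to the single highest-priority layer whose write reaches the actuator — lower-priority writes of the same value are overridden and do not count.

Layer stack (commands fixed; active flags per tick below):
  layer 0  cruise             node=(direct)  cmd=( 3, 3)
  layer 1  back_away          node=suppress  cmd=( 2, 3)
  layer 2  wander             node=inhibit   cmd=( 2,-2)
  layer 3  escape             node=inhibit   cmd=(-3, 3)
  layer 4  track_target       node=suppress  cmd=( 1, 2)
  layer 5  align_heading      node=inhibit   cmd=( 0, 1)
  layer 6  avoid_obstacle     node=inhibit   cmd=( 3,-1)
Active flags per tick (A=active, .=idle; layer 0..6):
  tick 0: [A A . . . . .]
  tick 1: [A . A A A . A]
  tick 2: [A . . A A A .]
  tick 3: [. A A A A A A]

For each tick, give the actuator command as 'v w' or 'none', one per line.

tick 0:
  [0] cruise on; wire := (3, 3)
  [1] back_away on (suppress); wire := (2, 3)
  [2] wander off; pass (2, 3)
  [3] escape off; pass (2, 3)
  [4] track_target off; pass (2, 3)
  [5] align_heading off; pass (2, 3)
  [6] avoid_obstacle off; pass (2, 3)
  output (2, 3)
tick 1:
  [0] cruise on; wire := (3, 3)
  [1] back_away off; pass (3, 3)
  [2] wander on (inhibit); wire := none
  [3] escape on (inhibit); wire := none
  [4] track_target on (suppress); wire := (1, 2)
  [5] align_heading off; pass (1, 2)
  [6] avoid_obstacle on (inhibit); wire := none
  output none
tick 2:
  [0] cruise on; wire := (3, 3)
  [1] back_away off; pass (3, 3)
  [2] wander off; pass (3, 3)
  [3] escape on (inhibit); wire := none
  [4] track_target on (suppress); wire := (1, 2)
  [5] align_heading on (inhibit); wire := none
  [6] avoid_obstacle off; pass none
  output none
tick 3:
  [0] cruise off; wire := none
  [1] back_away on (suppress); wire := (2, 3)
  [2] wander on (inhibit); wire := none
  [3] escape on (inhibit); wire := none
  [4] track_target on (suppress); wire := (1, 2)
  [5] align_heading on (inhibit); wire := none
  [6] avoid_obstacle on (inhibit); wire := none
  output none

2 3
none
none
none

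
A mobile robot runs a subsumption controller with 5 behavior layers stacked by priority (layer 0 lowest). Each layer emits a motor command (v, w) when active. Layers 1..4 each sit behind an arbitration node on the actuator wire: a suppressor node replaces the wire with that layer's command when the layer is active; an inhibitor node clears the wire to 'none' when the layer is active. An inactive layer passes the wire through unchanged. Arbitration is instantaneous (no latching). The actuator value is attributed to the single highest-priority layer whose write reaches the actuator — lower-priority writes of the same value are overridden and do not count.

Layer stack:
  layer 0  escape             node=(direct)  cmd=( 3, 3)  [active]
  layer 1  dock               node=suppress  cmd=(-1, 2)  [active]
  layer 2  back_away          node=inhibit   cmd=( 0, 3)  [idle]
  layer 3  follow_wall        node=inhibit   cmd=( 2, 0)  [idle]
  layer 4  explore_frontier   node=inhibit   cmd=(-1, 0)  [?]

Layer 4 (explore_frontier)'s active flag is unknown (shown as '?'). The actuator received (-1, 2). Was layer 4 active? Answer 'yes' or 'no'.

If layer 4 is active=yes:
  actuator would be none
If layer 4 is active=no:
  actuator would be (-1, 2)
Observed (-1, 2), so layer 4 was idle.

no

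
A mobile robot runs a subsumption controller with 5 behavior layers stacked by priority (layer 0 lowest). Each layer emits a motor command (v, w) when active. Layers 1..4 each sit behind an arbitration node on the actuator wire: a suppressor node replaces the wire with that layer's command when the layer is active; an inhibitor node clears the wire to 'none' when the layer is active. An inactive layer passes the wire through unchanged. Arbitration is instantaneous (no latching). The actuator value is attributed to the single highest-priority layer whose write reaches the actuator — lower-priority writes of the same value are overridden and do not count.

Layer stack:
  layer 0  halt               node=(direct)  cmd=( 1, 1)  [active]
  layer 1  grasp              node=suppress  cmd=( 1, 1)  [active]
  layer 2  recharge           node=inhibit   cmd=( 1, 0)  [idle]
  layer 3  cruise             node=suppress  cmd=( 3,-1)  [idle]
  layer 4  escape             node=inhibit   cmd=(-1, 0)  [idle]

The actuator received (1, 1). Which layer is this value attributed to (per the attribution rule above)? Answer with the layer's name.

[0] halt on; wire := (1, 1)
[1] grasp on (suppress); wire := (1, 1)
[2] recharge off; pass (1, 1)
[3] cruise off; pass (1, 1)
[4] escape off; pass (1, 1)
output (1, 1)
last writer: layer 1 = grasp

grasp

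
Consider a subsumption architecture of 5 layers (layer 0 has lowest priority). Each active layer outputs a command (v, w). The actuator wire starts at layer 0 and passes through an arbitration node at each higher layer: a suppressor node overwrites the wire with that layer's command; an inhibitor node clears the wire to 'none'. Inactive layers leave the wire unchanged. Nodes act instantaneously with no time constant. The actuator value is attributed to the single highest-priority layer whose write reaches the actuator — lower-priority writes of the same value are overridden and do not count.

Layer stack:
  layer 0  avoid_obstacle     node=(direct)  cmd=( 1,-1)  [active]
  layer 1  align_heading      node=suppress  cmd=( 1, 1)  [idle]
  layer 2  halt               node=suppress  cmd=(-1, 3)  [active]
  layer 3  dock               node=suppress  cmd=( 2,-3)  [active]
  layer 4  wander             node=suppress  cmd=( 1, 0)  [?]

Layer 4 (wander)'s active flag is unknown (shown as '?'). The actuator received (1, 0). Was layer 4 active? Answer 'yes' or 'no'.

If layer 4 is active=yes:
  actuator would be (1, 0)
If layer 4 is active=no:
  actuator would be (2, -3)
Observed (1, 0), so layer 4 was active.

yes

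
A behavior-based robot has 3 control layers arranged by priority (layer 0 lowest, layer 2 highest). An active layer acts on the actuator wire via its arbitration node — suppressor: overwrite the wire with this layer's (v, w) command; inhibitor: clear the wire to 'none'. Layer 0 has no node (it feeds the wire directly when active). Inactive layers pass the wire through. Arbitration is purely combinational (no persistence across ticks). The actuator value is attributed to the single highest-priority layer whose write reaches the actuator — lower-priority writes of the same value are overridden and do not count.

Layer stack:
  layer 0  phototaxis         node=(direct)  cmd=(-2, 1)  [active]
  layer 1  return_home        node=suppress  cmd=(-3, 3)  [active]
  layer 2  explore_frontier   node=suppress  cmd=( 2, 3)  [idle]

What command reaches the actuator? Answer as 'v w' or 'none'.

-3 3

[0] phototaxis on; wire := (-2, 1)
[1] return_home on (suppress); wire := (-3, 3)
[2] explore_frontier off; pass (-3, 3)
output (-3, 3)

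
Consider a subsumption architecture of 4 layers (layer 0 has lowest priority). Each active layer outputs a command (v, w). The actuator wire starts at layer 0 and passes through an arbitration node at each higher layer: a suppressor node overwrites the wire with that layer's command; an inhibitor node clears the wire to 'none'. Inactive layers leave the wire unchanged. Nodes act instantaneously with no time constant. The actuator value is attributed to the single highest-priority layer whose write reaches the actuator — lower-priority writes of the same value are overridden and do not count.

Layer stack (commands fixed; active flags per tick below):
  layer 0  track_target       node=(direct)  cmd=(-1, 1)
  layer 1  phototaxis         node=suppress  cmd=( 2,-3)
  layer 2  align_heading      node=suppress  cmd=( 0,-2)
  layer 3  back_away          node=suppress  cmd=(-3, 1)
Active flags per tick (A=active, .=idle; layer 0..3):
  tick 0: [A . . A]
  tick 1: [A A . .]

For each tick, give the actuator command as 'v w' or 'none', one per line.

tick 0:
  L0 track_target: active, feeds wire = (-1, 1)
  L1 phototaxis: idle → wire stays (-1, 1)
  L2 align_heading: idle → wire stays (-1, 1)
  L3 back_away: active, suppressor → wire = (-3, 1)
  actuator = (-3, 1)
tick 1:
  L0 track_target: active, feeds wire = (-1, 1)
  L1 phototaxis: active, suppressor → wire = (2, -3)
  L2 align_heading: idle → wire stays (2, -3)
  L3 back_away: idle → wire stays (2, -3)
  actuator = (2, -3)

-3 1
2 -3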